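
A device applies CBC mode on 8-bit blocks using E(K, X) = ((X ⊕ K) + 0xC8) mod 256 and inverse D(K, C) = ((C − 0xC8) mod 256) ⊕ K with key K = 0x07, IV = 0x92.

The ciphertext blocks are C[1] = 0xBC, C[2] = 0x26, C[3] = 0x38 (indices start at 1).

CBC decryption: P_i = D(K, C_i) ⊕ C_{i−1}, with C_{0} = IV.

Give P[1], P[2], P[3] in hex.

P[1]: D(K, 0xBC) = 0xF3; 0xF3 ⊕ 0x92 = 0x61.
P[2]: D(K, 0x26) = 0x59; 0x59 ⊕ 0xBC = 0xE5.
P[3]: D(K, 0x38) = 0x77; 0x77 ⊕ 0x26 = 0x51.

P[1] = 0x61, P[2] = 0xE5, P[3] = 0x51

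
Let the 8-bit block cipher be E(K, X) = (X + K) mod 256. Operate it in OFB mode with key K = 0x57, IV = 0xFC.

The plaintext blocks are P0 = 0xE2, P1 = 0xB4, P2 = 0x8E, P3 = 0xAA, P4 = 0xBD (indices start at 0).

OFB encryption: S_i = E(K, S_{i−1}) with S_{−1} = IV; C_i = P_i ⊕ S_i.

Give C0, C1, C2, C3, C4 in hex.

C0 = 0xB1, C1 = 0x1E, C2 = 0x8F, C3 = 0xF2, C4 = 0x12

C0: S = E(K, 0xFC) = 0x53; 0xE2 ⊕ 0x53 = 0xB1.
C1: S = E(K, 0x53) = 0xAA; 0xB4 ⊕ 0xAA = 0x1E.
C2: S = E(K, 0xAA) = 0x01; 0x8E ⊕ 0x01 = 0x8F.
C3: S = E(K, 0x01) = 0x58; 0xAA ⊕ 0x58 = 0xF2.
C4: S = E(K, 0x58) = 0xAF; 0xBD ⊕ 0xAF = 0x12.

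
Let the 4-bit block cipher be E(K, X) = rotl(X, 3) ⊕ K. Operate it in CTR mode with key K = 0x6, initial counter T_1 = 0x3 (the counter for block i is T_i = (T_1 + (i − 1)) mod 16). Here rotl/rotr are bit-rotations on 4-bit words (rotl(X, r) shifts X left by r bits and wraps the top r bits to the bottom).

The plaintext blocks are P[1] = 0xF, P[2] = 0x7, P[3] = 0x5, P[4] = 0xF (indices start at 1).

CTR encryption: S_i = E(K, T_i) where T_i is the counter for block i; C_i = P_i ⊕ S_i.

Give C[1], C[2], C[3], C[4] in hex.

C[1]: T = 0x3, S = E(K, T) = 0xF; 0xF ⊕ 0xF = 0x0.
C[2]: T = 0x4, S = E(K, T) = 0x4; 0x7 ⊕ 0x4 = 0x3.
C[3]: T = 0x5, S = E(K, T) = 0xC; 0x5 ⊕ 0xC = 0x9.
C[4]: T = 0x6, S = E(K, T) = 0x5; 0xF ⊕ 0x5 = 0xA.

C[1] = 0x0, C[2] = 0x3, C[3] = 0x9, C[4] = 0xA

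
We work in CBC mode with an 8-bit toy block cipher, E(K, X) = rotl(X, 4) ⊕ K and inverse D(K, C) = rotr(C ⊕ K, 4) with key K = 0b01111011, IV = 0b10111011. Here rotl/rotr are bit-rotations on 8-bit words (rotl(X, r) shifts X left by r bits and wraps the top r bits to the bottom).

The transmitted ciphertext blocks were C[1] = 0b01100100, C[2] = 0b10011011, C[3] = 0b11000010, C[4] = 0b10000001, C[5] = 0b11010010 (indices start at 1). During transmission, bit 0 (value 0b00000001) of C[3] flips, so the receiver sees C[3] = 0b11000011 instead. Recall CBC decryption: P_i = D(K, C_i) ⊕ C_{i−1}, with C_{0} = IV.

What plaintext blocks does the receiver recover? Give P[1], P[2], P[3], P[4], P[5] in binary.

P[1] = 0b01001010, P[2] = 0b01101010, P[3] = 0b00010000, P[4] = 0b01101100, P[5] = 0b00011011

Only C[3] changed, to 0b11000011. In CBC, a change in C_i garbles P_i and flips the same bit in P_{i+1}. Decrypting the received ciphertext:
P[1]: D(K, 0b01100100) = 0b11110001; 0b11110001 ⊕ 0b10111011 = 0b01001010.
P[2]: D(K, 0b10011011) = 0b00001110; 0b00001110 ⊕ 0b01100100 = 0b01101010.
P[3]: D(K, 0b11000011) = 0b10001011; 0b10001011 ⊕ 0b10011011 = 0b00010000.
P[4]: D(K, 0b10000001) = 0b10101111; 0b10101111 ⊕ 0b11000011 = 0b01101100.
P[5]: D(K, 0b11010010) = 0b10011010; 0b10011010 ⊕ 0b10000001 = 0b00011011.
Blocks that differ from the original plaintext: P[3], P[4].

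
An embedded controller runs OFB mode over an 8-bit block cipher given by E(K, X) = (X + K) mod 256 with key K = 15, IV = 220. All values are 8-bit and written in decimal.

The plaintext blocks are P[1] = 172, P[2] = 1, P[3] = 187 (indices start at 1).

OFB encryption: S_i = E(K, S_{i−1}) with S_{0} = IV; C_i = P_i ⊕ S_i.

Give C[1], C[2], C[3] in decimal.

C[1]: S = E(K, 220) = 235; 172 ⊕ 235 = 71.
C[2]: S = E(K, 235) = 250; 1 ⊕ 250 = 251.
C[3]: S = E(K, 250) = 9; 187 ⊕ 9 = 178.

C[1] = 71, C[2] = 251, C[3] = 178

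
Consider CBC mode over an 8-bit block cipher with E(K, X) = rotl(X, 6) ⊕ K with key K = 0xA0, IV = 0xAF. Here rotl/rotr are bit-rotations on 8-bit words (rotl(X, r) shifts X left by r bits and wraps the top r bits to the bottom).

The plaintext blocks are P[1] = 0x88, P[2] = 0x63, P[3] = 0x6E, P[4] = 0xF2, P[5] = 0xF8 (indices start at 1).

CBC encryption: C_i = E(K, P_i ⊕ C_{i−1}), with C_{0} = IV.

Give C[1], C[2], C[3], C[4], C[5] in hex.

C[1]: P[1] ⊕ 0xAF = 0x27; E(K, 0x27) = 0x69.
C[2]: P[2] ⊕ 0x69 = 0x0A; E(K, 0x0A) = 0x22.
C[3]: P[3] ⊕ 0x22 = 0x4C; E(K, 0x4C) = 0xB3.
C[4]: P[4] ⊕ 0xB3 = 0x41; E(K, 0x41) = 0xF0.
C[5]: P[5] ⊕ 0xF0 = 0x08; E(K, 0x08) = 0xA2.

C[1] = 0x69, C[2] = 0x22, C[3] = 0xB3, C[4] = 0xF0, C[5] = 0xA2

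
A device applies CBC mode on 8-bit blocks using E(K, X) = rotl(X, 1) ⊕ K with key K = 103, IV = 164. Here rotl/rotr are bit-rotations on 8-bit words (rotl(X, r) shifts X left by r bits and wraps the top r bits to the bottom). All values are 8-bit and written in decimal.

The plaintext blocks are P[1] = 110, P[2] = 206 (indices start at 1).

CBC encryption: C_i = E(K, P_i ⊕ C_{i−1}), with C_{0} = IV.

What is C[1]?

C[1]: P[1] ⊕ 164 = 202; E(K, 202) = 242.

C[1] = 242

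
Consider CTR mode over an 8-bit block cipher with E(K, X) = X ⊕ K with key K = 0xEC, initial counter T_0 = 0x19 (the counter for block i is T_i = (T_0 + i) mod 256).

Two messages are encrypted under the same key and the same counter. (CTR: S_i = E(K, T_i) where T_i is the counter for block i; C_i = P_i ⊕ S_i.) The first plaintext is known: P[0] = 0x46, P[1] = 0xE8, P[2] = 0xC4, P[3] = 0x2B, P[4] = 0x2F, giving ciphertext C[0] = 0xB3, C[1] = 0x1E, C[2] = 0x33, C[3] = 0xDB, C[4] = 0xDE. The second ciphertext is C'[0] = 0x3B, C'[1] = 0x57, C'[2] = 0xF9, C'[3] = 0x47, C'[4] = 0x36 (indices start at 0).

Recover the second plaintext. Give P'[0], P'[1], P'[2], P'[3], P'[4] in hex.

P'[0] = 0xCE, P'[1] = 0xA1, P'[2] = 0x0E, P'[3] = 0xB7, P'[4] = 0xC7

In CTR with a reused counter, both messages share the same keystream S_i, so C_i ⊕ C'_i = P_i ⊕ P'_i and thus P'_i = P_i ⊕ C_i ⊕ C'_i.
P'[0]: 0x46 ⊕ 0xB3 ⊕ 0x3B = 0xCE.
P'[1]: 0xE8 ⊕ 0x1E ⊕ 0x57 = 0xA1.
P'[2]: 0xC4 ⊕ 0x33 ⊕ 0xF9 = 0x0E.
P'[3]: 0x2B ⊕ 0xDB ⊕ 0x47 = 0xB7.
P'[4]: 0x2F ⊕ 0xDE ⊕ 0x36 = 0xC7.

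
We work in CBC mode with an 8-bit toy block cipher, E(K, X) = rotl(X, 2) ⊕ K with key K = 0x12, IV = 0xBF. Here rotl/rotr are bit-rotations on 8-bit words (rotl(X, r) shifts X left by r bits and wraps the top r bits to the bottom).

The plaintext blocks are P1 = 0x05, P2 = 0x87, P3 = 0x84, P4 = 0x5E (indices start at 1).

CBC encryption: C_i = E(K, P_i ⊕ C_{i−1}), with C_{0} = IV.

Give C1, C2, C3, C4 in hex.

C1 = 0xF8, C2 = 0xEF, C3 = 0xBF, C4 = 0x95

C1: P1 ⊕ 0xBF = 0xBA; E(K, 0xBA) = 0xF8.
C2: P2 ⊕ 0xF8 = 0x7F; E(K, 0x7F) = 0xEF.
C3: P3 ⊕ 0xEF = 0x6B; E(K, 0x6B) = 0xBF.
C4: P4 ⊕ 0xBF = 0xE1; E(K, 0xE1) = 0x95.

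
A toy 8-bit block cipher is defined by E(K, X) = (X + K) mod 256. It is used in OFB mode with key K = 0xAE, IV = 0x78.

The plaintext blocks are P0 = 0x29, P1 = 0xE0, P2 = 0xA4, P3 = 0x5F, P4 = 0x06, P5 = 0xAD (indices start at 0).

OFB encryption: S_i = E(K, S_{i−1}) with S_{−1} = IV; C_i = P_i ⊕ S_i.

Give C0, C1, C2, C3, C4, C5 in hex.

C0 = 0x0F, C1 = 0x34, C2 = 0x26, C3 = 0x6F, C4 = 0xD8, C5 = 0x21

C0: S = E(K, 0x78) = 0x26; 0x29 ⊕ 0x26 = 0x0F.
C1: S = E(K, 0x26) = 0xD4; 0xE0 ⊕ 0xD4 = 0x34.
C2: S = E(K, 0xD4) = 0x82; 0xA4 ⊕ 0x82 = 0x26.
C3: S = E(K, 0x82) = 0x30; 0x5F ⊕ 0x30 = 0x6F.
C4: S = E(K, 0x30) = 0xDE; 0x06 ⊕ 0xDE = 0xD8.
C5: S = E(K, 0xDE) = 0x8C; 0xAD ⊕ 0x8C = 0x21.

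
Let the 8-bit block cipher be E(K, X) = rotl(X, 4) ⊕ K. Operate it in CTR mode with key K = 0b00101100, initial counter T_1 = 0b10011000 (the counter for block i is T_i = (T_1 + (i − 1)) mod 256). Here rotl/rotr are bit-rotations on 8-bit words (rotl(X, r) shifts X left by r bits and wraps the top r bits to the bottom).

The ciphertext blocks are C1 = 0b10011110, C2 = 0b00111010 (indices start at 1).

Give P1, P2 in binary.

CTR decryption: S_i = E(K, T_i) where T_i is the counter for block i; P_i = C_i ⊕ S_i.
P1: T = 0b10011000, S = E(K, T) = 0b10100101; 0b10011110 ⊕ 0b10100101 = 0b00111011.
P2: T = 0b10011001, S = E(K, T) = 0b10110101; 0b00111010 ⊕ 0b10110101 = 0b10001111.

P1 = 0b00111011, P2 = 0b10001111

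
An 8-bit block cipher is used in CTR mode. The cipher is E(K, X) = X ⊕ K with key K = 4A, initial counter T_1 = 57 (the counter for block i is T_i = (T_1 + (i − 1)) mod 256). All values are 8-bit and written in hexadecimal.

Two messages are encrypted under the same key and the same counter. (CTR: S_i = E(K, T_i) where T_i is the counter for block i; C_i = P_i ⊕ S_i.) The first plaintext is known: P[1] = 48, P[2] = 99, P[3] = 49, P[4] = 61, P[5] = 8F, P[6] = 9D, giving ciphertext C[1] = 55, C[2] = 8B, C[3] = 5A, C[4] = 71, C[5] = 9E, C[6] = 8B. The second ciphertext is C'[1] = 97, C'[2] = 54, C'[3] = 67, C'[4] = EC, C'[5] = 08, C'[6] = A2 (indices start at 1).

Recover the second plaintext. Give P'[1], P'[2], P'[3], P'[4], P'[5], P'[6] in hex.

In CTR with a reused counter, both messages share the same keystream S_i, so C_i ⊕ C'_i = P_i ⊕ P'_i and thus P'_i = P_i ⊕ C_i ⊕ C'_i.
P'[1]: 48 ⊕ 55 ⊕ 97 = 8A.
P'[2]: 99 ⊕ 8B ⊕ 54 = 46.
P'[3]: 49 ⊕ 5A ⊕ 67 = 74.
P'[4]: 61 ⊕ 71 ⊕ EC = FC.
P'[5]: 8F ⊕ 9E ⊕ 08 = 19.
P'[6]: 9D ⊕ 8B ⊕ A2 = B4.

P'[1] = 8A, P'[2] = 46, P'[3] = 74, P'[4] = FC, P'[5] = 19, P'[6] = B4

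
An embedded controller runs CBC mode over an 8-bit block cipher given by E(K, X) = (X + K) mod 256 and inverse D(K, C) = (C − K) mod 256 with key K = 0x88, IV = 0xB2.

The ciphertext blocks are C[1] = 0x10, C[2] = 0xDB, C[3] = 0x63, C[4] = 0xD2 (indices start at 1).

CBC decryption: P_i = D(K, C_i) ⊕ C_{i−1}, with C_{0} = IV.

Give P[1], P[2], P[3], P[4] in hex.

P[1]: D(K, 0x10) = 0x88; 0x88 ⊕ 0xB2 = 0x3A.
P[2]: D(K, 0xDB) = 0x53; 0x53 ⊕ 0x10 = 0x43.
P[3]: D(K, 0x63) = 0xDB; 0xDB ⊕ 0xDB = 0x00.
P[4]: D(K, 0xD2) = 0x4A; 0x4A ⊕ 0x63 = 0x29.

P[1] = 0x3A, P[2] = 0x43, P[3] = 0x00, P[4] = 0x29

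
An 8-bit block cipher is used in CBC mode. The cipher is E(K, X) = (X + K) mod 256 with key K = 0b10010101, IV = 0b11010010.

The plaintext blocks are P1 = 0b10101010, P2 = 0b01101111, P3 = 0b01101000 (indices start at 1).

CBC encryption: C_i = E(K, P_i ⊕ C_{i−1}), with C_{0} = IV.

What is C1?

C1 = 0b00001101

C1: P1 ⊕ 0b11010010 = 0b01111000; E(K, 0b01111000) = 0b00001101.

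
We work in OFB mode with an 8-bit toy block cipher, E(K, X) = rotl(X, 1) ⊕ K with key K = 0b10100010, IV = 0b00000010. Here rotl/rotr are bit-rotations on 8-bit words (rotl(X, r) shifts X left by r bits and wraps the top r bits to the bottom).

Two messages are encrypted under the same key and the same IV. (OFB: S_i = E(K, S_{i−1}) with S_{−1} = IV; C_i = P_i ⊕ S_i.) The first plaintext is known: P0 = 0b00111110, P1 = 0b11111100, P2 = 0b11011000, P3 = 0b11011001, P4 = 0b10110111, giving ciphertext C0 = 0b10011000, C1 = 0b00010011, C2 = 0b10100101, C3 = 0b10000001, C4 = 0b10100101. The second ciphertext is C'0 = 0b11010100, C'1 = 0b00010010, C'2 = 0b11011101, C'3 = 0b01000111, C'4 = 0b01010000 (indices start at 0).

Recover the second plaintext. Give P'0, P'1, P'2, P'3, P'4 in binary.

In OFB with a reused IV, both messages share the same keystream S_i, so C_i ⊕ C'_i = P_i ⊕ P'_i and thus P'_i = P_i ⊕ C_i ⊕ C'_i.
P'0: 0b00111110 ⊕ 0b10011000 ⊕ 0b11010100 = 0b01110010.
P'1: 0b11111100 ⊕ 0b00010011 ⊕ 0b00010010 = 0b11111101.
P'2: 0b11011000 ⊕ 0b10100101 ⊕ 0b11011101 = 0b10100000.
P'3: 0b11011001 ⊕ 0b10000001 ⊕ 0b01000111 = 0b00011111.
P'4: 0b10110111 ⊕ 0b10100101 ⊕ 0b01010000 = 0b01000010.

P'0 = 0b01110010, P'1 = 0b11111101, P'2 = 0b10100000, P'3 = 0b00011111, P'4 = 0b01000010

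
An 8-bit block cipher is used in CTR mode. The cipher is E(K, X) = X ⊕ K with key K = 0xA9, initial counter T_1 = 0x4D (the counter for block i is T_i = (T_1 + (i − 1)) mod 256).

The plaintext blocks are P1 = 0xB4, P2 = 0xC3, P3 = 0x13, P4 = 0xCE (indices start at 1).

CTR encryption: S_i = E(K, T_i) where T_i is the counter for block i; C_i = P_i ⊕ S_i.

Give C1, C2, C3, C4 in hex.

C1: T = 0x4D, S = E(K, T) = 0xE4; 0xB4 ⊕ 0xE4 = 0x50.
C2: T = 0x4E, S = E(K, T) = 0xE7; 0xC3 ⊕ 0xE7 = 0x24.
C3: T = 0x4F, S = E(K, T) = 0xE6; 0x13 ⊕ 0xE6 = 0xF5.
C4: T = 0x50, S = E(K, T) = 0xF9; 0xCE ⊕ 0xF9 = 0x37.

C1 = 0x50, C2 = 0x24, C3 = 0xF5, C4 = 0x37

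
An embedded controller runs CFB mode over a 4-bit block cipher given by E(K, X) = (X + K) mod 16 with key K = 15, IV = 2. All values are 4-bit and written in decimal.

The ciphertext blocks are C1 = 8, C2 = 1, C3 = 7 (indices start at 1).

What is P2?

P2 = 6

CFB decryption: P_i = C_i ⊕ E(K, C_{i−1}), with C_{0} = IV.
P2: E(K, 8) = 7; 1 ⊕ 7 = 6.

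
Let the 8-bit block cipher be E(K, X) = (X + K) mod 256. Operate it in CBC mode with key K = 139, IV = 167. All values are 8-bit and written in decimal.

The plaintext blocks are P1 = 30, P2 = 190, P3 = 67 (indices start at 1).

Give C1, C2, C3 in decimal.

CBC encryption: C_i = E(K, P_i ⊕ C_{i−1}), with C_{0} = IV.
C1: P1 ⊕ 167 = 185; E(K, 185) = 68.
C2: P2 ⊕ 68 = 250; E(K, 250) = 133.
C3: P3 ⊕ 133 = 198; E(K, 198) = 81.

C1 = 68, C2 = 133, C3 = 81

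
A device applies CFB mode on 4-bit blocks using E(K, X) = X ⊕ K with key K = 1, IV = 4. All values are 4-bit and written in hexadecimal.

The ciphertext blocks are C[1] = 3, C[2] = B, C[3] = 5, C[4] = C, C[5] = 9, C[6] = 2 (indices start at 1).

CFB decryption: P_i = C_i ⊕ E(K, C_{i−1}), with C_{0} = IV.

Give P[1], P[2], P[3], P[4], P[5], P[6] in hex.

P[1] = 6, P[2] = 9, P[3] = F, P[4] = 8, P[5] = 4, P[6] = A

P[1]: E(K, 4) = 5; 3 ⊕ 5 = 6.
P[2]: E(K, 3) = 2; B ⊕ 2 = 9.
P[3]: E(K, B) = A; 5 ⊕ A = F.
P[4]: E(K, 5) = 4; C ⊕ 4 = 8.
P[5]: E(K, C) = D; 9 ⊕ D = 4.
P[6]: E(K, 9) = 8; 2 ⊕ 8 = A.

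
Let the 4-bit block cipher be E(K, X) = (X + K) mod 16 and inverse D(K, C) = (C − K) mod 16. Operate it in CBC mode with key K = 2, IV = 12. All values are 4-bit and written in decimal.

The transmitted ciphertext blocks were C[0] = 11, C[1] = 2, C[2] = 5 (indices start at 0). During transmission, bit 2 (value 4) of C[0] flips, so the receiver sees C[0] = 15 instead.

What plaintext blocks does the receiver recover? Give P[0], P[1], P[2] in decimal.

CBC decryption: P_i = D(K, C_i) ⊕ C_{i−1}, with C_{−1} = IV.
Only C[0] changed, to 15. In CBC, a change in C_i garbles P_i and flips the same bit in P_{i+1}. Decrypting the received ciphertext:
P[0]: D(K, 15) = 13; 13 ⊕ 12 = 1.
P[1]: D(K, 2) = 0; 0 ⊕ 15 = 15.
P[2]: D(K, 5) = 3; 3 ⊕ 2 = 1.
Blocks that differ from the original plaintext: P[0], P[1].

P[0] = 1, P[1] = 15, P[2] = 1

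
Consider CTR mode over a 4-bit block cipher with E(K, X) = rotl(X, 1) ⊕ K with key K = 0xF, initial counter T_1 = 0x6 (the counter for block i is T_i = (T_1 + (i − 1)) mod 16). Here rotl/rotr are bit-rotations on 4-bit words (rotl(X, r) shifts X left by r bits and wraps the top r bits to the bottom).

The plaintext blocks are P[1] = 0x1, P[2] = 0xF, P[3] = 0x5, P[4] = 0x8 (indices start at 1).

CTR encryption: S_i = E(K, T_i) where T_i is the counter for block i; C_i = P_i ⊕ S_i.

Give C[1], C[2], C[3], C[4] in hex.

C[1] = 0x2, C[2] = 0xE, C[3] = 0xB, C[4] = 0x4

C[1]: T = 0x6, S = E(K, T) = 0x3; 0x1 ⊕ 0x3 = 0x2.
C[2]: T = 0x7, S = E(K, T) = 0x1; 0xF ⊕ 0x1 = 0xE.
C[3]: T = 0x8, S = E(K, T) = 0xE; 0x5 ⊕ 0xE = 0xB.
C[4]: T = 0x9, S = E(K, T) = 0xC; 0x8 ⊕ 0xC = 0x4.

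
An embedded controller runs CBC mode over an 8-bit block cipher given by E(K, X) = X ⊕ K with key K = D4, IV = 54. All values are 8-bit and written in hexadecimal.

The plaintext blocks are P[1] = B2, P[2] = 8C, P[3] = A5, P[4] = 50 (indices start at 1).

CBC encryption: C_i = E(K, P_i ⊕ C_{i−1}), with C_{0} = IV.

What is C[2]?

C[1]: P[1] ⊕ 54 = E6; E(K, E6) = 32.
C[2]: P[2] ⊕ 32 = BE; E(K, BE) = 6A.

C[2] = 6A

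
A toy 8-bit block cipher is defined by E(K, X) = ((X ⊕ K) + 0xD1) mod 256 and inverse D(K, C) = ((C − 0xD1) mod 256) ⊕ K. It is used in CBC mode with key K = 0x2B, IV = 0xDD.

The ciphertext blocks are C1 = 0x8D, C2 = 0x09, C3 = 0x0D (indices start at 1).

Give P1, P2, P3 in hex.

P1 = 0x4A, P2 = 0x9E, P3 = 0x1E

CBC decryption: P_i = D(K, C_i) ⊕ C_{i−1}, with C_{0} = IV.
P1: D(K, 0x8D) = 0x97; 0x97 ⊕ 0xDD = 0x4A.
P2: D(K, 0x09) = 0x13; 0x13 ⊕ 0x8D = 0x9E.
P3: D(K, 0x0D) = 0x17; 0x17 ⊕ 0x09 = 0x1E.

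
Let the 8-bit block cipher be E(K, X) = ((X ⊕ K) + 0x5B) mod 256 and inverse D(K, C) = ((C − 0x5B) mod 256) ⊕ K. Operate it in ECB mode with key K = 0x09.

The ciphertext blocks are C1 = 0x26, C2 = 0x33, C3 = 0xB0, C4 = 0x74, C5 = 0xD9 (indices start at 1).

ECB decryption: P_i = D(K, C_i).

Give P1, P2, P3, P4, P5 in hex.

P1 = 0xC2, P2 = 0xD1, P3 = 0x5C, P4 = 0x10, P5 = 0x77

P1: D(K, 0x26) = 0xC2.
P2: D(K, 0x33) = 0xD1.
P3: D(K, 0xB0) = 0x5C.
P4: D(K, 0x74) = 0x10.
P5: D(K, 0xD9) = 0x77.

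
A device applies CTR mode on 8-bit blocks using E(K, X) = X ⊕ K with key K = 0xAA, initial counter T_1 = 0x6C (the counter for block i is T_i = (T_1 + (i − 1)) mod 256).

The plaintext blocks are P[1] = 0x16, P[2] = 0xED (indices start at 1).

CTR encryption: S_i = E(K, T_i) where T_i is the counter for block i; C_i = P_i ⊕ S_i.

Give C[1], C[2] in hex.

C[1] = 0xD0, C[2] = 0x2A

C[1]: T = 0x6C, S = E(K, T) = 0xC6; 0x16 ⊕ 0xC6 = 0xD0.
C[2]: T = 0x6D, S = E(K, T) = 0xC7; 0xED ⊕ 0xC7 = 0x2A.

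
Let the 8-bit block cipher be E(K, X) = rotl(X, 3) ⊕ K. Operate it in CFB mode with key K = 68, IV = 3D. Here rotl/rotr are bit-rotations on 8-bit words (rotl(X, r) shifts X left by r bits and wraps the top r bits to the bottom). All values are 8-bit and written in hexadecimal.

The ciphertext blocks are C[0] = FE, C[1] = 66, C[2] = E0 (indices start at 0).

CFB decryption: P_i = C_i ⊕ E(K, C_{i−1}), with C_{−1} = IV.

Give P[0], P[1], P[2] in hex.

P[0]: E(K, 3D) = 81; FE ⊕ 81 = 7F.
P[1]: E(K, FE) = 9F; 66 ⊕ 9F = F9.
P[2]: E(K, 66) = 5B; E0 ⊕ 5B = BB.

P[0] = 7F, P[1] = F9, P[2] = BB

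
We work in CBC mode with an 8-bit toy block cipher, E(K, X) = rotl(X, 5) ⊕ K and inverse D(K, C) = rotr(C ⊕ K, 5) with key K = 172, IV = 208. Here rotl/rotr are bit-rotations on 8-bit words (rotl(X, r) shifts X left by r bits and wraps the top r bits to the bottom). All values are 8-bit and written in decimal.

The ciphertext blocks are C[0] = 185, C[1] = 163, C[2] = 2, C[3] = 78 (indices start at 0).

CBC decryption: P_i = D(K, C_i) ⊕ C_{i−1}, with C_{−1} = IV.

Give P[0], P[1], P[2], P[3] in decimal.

P[0] = 120, P[1] = 193, P[2] = 214, P[3] = 21

P[0]: D(K, 185) = 168; 168 ⊕ 208 = 120.
P[1]: D(K, 163) = 120; 120 ⊕ 185 = 193.
P[2]: D(K, 2) = 117; 117 ⊕ 163 = 214.
P[3]: D(K, 78) = 23; 23 ⊕ 2 = 21.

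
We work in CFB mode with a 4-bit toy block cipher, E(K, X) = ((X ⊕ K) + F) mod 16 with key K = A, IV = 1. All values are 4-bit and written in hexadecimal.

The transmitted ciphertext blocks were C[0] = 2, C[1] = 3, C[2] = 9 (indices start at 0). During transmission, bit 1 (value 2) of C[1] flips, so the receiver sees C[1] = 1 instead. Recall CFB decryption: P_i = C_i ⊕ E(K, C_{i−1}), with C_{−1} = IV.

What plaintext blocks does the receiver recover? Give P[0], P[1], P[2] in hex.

P[0] = 8, P[1] = 6, P[2] = 3

Only C[1] changed, to 1. In CFB, a change in C_i flips the same bit in P_i and garbles P_{i+1}. Decrypting the received ciphertext:
P[0]: E(K, 1) = A; 2 ⊕ A = 8.
P[1]: E(K, 2) = 7; 1 ⊕ 7 = 6.
P[2]: E(K, 1) = A; 9 ⊕ A = 3.
Blocks that differ from the original plaintext: P[1], P[2].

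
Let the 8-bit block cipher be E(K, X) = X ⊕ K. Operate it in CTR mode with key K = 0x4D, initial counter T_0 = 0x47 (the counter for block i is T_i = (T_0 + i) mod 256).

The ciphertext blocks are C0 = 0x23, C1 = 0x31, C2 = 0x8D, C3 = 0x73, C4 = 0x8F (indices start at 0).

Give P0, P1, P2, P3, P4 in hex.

P0 = 0x29, P1 = 0x34, P2 = 0x89, P3 = 0x74, P4 = 0x89

CTR decryption: S_i = E(K, T_i) where T_i is the counter for block i; P_i = C_i ⊕ S_i.
P0: T = 0x47, S = E(K, T) = 0x0A; 0x23 ⊕ 0x0A = 0x29.
P1: T = 0x48, S = E(K, T) = 0x05; 0x31 ⊕ 0x05 = 0x34.
P2: T = 0x49, S = E(K, T) = 0x04; 0x8D ⊕ 0x04 = 0x89.
P3: T = 0x4A, S = E(K, T) = 0x07; 0x73 ⊕ 0x07 = 0x74.
P4: T = 0x4B, S = E(K, T) = 0x06; 0x8F ⊕ 0x06 = 0x89.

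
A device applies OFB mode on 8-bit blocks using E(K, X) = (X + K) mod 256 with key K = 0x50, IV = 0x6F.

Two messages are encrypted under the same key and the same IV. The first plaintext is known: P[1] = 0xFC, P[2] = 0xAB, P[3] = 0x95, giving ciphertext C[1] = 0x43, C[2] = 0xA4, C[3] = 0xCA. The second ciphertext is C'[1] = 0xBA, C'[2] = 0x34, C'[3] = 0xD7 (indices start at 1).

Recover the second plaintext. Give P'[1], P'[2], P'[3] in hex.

In OFB with a reused IV, both messages share the same keystream S_i, so C_i ⊕ C'_i = P_i ⊕ P'_i and thus P'_i = P_i ⊕ C_i ⊕ C'_i.
P'[1]: 0xFC ⊕ 0x43 ⊕ 0xBA = 0x05.
P'[2]: 0xAB ⊕ 0xA4 ⊕ 0x34 = 0x3B.
P'[3]: 0x95 ⊕ 0xCA ⊕ 0xD7 = 0x88.

P'[1] = 0x05, P'[2] = 0x3B, P'[3] = 0x88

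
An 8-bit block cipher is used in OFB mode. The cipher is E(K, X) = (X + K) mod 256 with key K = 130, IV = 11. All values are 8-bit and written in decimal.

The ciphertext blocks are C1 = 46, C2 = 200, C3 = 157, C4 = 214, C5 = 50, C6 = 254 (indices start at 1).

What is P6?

OFB decryption: S_i = E(K, S_{i−1}) with S_{0} = IV; P_i = C_i ⊕ S_i.
P1: S = E(K, 11) = 141; 46 ⊕ 141 = 163.
P2: S = E(K, 141) = 15; 200 ⊕ 15 = 199.
P3: S = E(K, 15) = 145; 157 ⊕ 145 = 12.
P4: S = E(K, 145) = 19; 214 ⊕ 19 = 197.
P5: S = E(K, 19) = 149; 50 ⊕ 149 = 167.
P6: S = E(K, 149) = 23; 254 ⊕ 23 = 233.

P6 = 233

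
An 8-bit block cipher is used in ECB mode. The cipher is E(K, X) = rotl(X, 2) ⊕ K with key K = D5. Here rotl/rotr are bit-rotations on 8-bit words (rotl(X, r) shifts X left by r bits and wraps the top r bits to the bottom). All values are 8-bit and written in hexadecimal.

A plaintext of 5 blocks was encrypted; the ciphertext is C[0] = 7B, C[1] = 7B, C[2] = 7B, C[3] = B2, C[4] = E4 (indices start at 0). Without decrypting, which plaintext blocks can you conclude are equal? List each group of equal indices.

P[0] = P[1] = P[2]

ECB encrypts each block independently with the same key, so equal ciphertext blocks imply equal plaintext blocks.
C[0] = C[1] = C[2] = 7B, so P[0] = P[1] = P[2].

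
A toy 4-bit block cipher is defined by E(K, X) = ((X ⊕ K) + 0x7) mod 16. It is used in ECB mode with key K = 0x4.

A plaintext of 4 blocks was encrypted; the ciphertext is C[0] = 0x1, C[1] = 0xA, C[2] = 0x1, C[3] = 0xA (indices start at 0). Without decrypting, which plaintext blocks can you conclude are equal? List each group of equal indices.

P[0] = P[2]; P[1] = P[3]

ECB encrypts each block independently with the same key, so equal ciphertext blocks imply equal plaintext blocks.
C[0] = C[2] = 0x1, so P[0] = P[2].
C[1] = C[3] = 0xA, so P[1] = P[3].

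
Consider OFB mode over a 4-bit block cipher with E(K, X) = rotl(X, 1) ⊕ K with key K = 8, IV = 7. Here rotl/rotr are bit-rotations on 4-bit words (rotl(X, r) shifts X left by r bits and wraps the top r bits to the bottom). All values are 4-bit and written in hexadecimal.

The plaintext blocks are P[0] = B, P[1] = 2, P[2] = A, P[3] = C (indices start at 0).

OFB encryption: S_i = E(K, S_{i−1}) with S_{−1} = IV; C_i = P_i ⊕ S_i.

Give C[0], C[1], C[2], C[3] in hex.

C[0] = D, C[1] = 6, C[2] = A, C[3] = 4

C[0]: S = E(K, 7) = 6; B ⊕ 6 = D.
C[1]: S = E(K, 6) = 4; 2 ⊕ 4 = 6.
C[2]: S = E(K, 4) = 0; A ⊕ 0 = A.
C[3]: S = E(K, 0) = 8; C ⊕ 8 = 4.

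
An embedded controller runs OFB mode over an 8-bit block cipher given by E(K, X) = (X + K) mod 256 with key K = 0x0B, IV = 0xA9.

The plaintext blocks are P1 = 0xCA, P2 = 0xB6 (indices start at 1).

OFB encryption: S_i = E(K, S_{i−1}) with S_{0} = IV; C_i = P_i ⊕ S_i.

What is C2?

C2 = 0x09

C1: S = E(K, 0xA9) = 0xB4; 0xCA ⊕ 0xB4 = 0x7E.
C2: S = E(K, 0xB4) = 0xBF; 0xB6 ⊕ 0xBF = 0x09.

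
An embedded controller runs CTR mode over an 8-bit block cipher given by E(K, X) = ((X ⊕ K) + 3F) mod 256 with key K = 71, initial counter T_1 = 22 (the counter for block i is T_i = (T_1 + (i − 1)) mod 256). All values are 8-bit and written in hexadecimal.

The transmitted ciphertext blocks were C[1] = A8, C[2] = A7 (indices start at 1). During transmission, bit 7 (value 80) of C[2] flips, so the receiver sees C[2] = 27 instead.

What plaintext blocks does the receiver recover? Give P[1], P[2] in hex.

CTR decryption: S_i = E(K, T_i) where T_i is the counter for block i; P_i = C_i ⊕ S_i.
Only C[2] changed, to 27. In CTR, a change in C_i flips the same bit in P_i only; the keystream is unaffected. Decrypting the received ciphertext:
P[1]: T = 22, S = E(K, T) = 92; A8 ⊕ 92 = 3A.
P[2]: T = 23, S = E(K, T) = 91; 27 ⊕ 91 = B6.
Blocks that differ from the original plaintext: P[2].

P[1] = 3A, P[2] = B6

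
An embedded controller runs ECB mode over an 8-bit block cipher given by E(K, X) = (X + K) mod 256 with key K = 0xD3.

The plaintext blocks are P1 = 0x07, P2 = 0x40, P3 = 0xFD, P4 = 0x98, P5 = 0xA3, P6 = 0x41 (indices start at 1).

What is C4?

C4 = 0x6B

ECB encryption: C_i = E(K, P_i).
C4: E(K, 0x98) = 0x6B.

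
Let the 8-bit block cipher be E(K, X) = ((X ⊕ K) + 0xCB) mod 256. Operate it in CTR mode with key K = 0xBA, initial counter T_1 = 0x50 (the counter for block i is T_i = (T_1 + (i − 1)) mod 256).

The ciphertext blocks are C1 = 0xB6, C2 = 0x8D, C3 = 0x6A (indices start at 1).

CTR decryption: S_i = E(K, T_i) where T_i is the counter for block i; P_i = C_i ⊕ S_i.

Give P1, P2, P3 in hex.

P1: T = 0x50, S = E(K, T) = 0xB5; 0xB6 ⊕ 0xB5 = 0x03.
P2: T = 0x51, S = E(K, T) = 0xB6; 0x8D ⊕ 0xB6 = 0x3B.
P3: T = 0x52, S = E(K, T) = 0xB3; 0x6A ⊕ 0xB3 = 0xD9.

P1 = 0x03, P2 = 0x3B, P3 = 0xD9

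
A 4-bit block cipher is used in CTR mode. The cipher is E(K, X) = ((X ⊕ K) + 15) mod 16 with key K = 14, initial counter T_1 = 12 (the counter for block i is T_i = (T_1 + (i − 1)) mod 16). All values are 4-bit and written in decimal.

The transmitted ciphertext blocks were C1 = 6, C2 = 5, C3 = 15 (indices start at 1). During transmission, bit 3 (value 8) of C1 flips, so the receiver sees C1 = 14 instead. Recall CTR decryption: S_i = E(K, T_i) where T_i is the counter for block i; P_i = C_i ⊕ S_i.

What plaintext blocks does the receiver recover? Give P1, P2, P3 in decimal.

Only C1 changed, to 14. In CTR, a change in C_i flips the same bit in P_i only; the keystream is unaffected. Decrypting the received ciphertext:
P1: T = 12, S = E(K, T) = 1; 14 ⊕ 1 = 15.
P2: T = 13, S = E(K, T) = 2; 5 ⊕ 2 = 7.
P3: T = 14, S = E(K, T) = 15; 15 ⊕ 15 = 0.
Blocks that differ from the original plaintext: P1.

P1 = 15, P2 = 7, P3 = 0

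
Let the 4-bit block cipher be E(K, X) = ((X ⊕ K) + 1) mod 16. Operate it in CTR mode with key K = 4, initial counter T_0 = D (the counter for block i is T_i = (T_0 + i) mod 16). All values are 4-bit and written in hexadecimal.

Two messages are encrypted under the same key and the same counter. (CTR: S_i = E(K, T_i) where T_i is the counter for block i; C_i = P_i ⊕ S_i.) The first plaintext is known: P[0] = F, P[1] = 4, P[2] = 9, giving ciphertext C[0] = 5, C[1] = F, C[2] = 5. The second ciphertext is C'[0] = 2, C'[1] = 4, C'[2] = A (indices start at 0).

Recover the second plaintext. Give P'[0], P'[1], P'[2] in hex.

In CTR with a reused counter, both messages share the same keystream S_i, so C_i ⊕ C'_i = P_i ⊕ P'_i and thus P'_i = P_i ⊕ C_i ⊕ C'_i.
P'[0]: F ⊕ 5 ⊕ 2 = 8.
P'[1]: 4 ⊕ F ⊕ 4 = F.
P'[2]: 9 ⊕ 5 ⊕ A = 6.

P'[0] = 8, P'[1] = F, P'[2] = 6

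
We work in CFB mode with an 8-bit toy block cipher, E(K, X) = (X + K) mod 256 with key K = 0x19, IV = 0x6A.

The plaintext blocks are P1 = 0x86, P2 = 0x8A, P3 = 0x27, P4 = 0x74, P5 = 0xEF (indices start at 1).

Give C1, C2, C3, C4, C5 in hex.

C1 = 0x05, C2 = 0x94, C3 = 0x8A, C4 = 0xD7, C5 = 0x1F

CFB encryption: C_i = P_i ⊕ E(K, C_{i−1}), with C_{0} = IV.
C1: E(K, 0x6A) = 0x83; 0x86 ⊕ 0x83 = 0x05.
C2: E(K, 0x05) = 0x1E; 0x8A ⊕ 0x1E = 0x94.
C3: E(K, 0x94) = 0xAD; 0x27 ⊕ 0xAD = 0x8A.
C4: E(K, 0x8A) = 0xA3; 0x74 ⊕ 0xA3 = 0xD7.
C5: E(K, 0xD7) = 0xF0; 0xEF ⊕ 0xF0 = 0x1F.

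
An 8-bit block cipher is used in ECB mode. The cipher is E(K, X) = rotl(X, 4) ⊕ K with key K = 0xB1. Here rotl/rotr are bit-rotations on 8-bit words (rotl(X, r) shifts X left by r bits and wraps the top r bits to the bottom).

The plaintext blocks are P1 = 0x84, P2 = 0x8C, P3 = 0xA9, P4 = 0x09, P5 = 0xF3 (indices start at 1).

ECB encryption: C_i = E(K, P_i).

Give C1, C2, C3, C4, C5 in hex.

C1 = 0xF9, C2 = 0x79, C3 = 0x2B, C4 = 0x21, C5 = 0x8E

C1: E(K, 0x84) = 0xF9.
C2: E(K, 0x8C) = 0x79.
C3: E(K, 0xA9) = 0x2B.
C4: E(K, 0x09) = 0x21.
C5: E(K, 0xF3) = 0x8E.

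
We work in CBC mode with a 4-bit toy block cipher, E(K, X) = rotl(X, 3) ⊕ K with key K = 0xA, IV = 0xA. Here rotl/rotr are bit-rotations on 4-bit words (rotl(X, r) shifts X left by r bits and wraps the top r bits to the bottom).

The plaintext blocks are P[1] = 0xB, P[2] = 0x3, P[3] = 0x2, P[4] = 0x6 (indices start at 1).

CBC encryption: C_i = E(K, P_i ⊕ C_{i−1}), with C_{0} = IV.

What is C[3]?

C[3] = 0xA

C[1]: P[1] ⊕ 0xA = 0x1; E(K, 0x1) = 0x2.
C[2]: P[2] ⊕ 0x2 = 0x1; E(K, 0x1) = 0x2.
C[3]: P[3] ⊕ 0x2 = 0x0; E(K, 0x0) = 0xA.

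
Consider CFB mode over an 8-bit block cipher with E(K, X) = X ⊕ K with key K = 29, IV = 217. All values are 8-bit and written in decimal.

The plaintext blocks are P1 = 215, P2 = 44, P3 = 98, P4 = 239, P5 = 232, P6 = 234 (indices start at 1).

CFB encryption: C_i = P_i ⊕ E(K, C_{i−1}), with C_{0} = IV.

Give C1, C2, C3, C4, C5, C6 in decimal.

C1: E(K, 217) = 196; 215 ⊕ 196 = 19.
C2: E(K, 19) = 14; 44 ⊕ 14 = 34.
C3: E(K, 34) = 63; 98 ⊕ 63 = 93.
C4: E(K, 93) = 64; 239 ⊕ 64 = 175.
C5: E(K, 175) = 178; 232 ⊕ 178 = 90.
C6: E(K, 90) = 71; 234 ⊕ 71 = 173.

C1 = 19, C2 = 34, C3 = 93, C4 = 175, C5 = 90, C6 = 173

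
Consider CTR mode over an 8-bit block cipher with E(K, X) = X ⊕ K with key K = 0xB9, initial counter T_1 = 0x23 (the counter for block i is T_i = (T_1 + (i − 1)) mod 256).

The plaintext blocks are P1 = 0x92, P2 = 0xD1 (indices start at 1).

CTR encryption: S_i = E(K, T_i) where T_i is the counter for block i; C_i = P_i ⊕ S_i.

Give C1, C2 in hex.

C1 = 0x08, C2 = 0x4C

C1: T = 0x23, S = E(K, T) = 0x9A; 0x92 ⊕ 0x9A = 0x08.
C2: T = 0x24, S = E(K, T) = 0x9D; 0xD1 ⊕ 0x9D = 0x4C.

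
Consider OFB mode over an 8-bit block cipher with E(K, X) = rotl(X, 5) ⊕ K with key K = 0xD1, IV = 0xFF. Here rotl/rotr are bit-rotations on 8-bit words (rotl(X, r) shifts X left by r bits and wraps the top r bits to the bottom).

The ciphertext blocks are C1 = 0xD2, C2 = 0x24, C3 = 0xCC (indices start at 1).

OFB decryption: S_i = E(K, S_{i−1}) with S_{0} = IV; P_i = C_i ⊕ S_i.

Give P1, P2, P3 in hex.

P1 = 0xFC, P2 = 0x30, P3 = 0x9F

P1: S = E(K, 0xFF) = 0x2E; 0xD2 ⊕ 0x2E = 0xFC.
P2: S = E(K, 0x2E) = 0x14; 0x24 ⊕ 0x14 = 0x30.
P3: S = E(K, 0x14) = 0x53; 0xCC ⊕ 0x53 = 0x9F.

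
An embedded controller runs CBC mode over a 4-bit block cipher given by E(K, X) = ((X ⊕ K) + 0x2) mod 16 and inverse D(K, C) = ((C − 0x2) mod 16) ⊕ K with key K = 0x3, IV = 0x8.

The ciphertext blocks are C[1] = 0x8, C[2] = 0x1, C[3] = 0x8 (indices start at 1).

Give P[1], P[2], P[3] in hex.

P[1] = 0xD, P[2] = 0x4, P[3] = 0x4

CBC decryption: P_i = D(K, C_i) ⊕ C_{i−1}, with C_{0} = IV.
P[1]: D(K, 0x8) = 0x5; 0x5 ⊕ 0x8 = 0xD.
P[2]: D(K, 0x1) = 0xC; 0xC ⊕ 0x8 = 0x4.
P[3]: D(K, 0x8) = 0x5; 0x5 ⊕ 0x1 = 0x4.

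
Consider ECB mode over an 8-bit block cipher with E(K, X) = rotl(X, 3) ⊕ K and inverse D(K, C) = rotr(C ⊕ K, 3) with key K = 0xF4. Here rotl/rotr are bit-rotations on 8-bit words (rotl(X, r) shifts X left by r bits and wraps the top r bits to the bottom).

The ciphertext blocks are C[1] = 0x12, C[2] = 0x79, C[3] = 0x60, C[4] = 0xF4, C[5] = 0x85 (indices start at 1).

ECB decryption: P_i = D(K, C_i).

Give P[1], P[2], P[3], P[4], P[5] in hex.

P[1]: D(K, 0x12) = 0xDC.
P[2]: D(K, 0x79) = 0xB1.
P[3]: D(K, 0x60) = 0x92.
P[4]: D(K, 0xF4) = 0x00.
P[5]: D(K, 0x85) = 0x2E.

P[1] = 0xDC, P[2] = 0xB1, P[3] = 0x92, P[4] = 0x00, P[5] = 0x2E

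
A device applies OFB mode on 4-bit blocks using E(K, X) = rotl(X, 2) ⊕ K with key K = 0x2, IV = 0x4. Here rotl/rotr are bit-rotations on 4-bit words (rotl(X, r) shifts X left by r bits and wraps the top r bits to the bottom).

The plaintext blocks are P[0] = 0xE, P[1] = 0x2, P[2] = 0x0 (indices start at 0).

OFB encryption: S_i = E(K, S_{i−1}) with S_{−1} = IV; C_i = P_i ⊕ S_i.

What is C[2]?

C[2] = 0x9

C[0]: S = E(K, 0x4) = 0x3; 0xE ⊕ 0x3 = 0xD.
C[1]: S = E(K, 0x3) = 0xE; 0x2 ⊕ 0xE = 0xC.
C[2]: S = E(K, 0xE) = 0x9; 0x0 ⊕ 0x9 = 0x9.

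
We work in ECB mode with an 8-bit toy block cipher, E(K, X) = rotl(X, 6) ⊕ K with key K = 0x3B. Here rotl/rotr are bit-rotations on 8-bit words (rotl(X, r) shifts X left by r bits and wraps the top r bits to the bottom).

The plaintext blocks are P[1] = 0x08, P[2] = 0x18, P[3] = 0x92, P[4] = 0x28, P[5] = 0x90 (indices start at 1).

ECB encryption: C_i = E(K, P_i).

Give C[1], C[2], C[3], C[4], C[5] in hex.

C[1]: E(K, 0x08) = 0x39.
C[2]: E(K, 0x18) = 0x3D.
C[3]: E(K, 0x92) = 0x9F.
C[4]: E(K, 0x28) = 0x31.
C[5]: E(K, 0x90) = 0x1F.

C[1] = 0x39, C[2] = 0x3D, C[3] = 0x9F, C[4] = 0x31, C[5] = 0x1F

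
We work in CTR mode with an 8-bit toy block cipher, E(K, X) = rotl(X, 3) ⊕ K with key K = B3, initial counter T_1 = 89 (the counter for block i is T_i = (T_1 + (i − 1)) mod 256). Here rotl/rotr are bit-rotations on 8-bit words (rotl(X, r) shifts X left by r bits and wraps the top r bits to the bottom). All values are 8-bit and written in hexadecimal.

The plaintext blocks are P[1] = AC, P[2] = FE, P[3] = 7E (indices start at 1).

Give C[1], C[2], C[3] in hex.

CTR encryption: S_i = E(K, T_i) where T_i is the counter for block i; C_i = P_i ⊕ S_i.
C[1]: T = 89, S = E(K, T) = FF; AC ⊕ FF = 53.
C[2]: T = 8A, S = E(K, T) = E7; FE ⊕ E7 = 19.
C[3]: T = 8B, S = E(K, T) = EF; 7E ⊕ EF = 91.

C[1] = 53, C[2] = 19, C[3] = 91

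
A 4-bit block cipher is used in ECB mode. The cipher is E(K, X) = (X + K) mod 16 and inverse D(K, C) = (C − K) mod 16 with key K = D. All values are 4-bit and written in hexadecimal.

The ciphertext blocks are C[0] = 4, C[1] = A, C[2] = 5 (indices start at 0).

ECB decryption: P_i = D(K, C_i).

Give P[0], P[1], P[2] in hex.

P[0]: D(K, 4) = 7.
P[1]: D(K, A) = D.
P[2]: D(K, 5) = 8.

P[0] = 7, P[1] = D, P[2] = 8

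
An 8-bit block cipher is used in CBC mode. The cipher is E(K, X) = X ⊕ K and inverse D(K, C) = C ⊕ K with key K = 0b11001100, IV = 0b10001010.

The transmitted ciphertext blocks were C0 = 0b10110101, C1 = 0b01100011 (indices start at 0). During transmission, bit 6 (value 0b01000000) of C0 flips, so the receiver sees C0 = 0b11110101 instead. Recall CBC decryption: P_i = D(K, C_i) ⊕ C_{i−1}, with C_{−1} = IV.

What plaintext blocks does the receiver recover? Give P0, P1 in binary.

Only C0 changed, to 0b11110101. In CBC, a change in C_i garbles P_i and flips the same bit in P_{i+1}. Decrypting the received ciphertext:
P0: D(K, 0b11110101) = 0b00111001; 0b00111001 ⊕ 0b10001010 = 0b10110011.
P1: D(K, 0b01100011) = 0b10101111; 0b10101111 ⊕ 0b11110101 = 0b01011010.
Blocks that differ from the original plaintext: P0, P1.

P0 = 0b10110011, P1 = 0b01011010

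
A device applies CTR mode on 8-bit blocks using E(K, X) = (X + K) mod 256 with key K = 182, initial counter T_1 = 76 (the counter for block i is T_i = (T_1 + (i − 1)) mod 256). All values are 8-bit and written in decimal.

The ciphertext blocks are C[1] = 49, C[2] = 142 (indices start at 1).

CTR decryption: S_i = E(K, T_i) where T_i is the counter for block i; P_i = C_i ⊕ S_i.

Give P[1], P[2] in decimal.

P[1] = 51, P[2] = 141

P[1]: T = 76, S = E(K, T) = 2; 49 ⊕ 2 = 51.
P[2]: T = 77, S = E(K, T) = 3; 142 ⊕ 3 = 141.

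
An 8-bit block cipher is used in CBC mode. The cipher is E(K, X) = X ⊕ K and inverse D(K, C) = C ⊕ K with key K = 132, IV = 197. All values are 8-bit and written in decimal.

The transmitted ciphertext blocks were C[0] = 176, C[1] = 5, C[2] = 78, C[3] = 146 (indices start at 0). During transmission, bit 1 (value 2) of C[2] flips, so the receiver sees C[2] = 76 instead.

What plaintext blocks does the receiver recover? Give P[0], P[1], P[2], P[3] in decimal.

P[0] = 241, P[1] = 49, P[2] = 205, P[3] = 90

CBC decryption: P_i = D(K, C_i) ⊕ C_{i−1}, with C_{−1} = IV.
Only C[2] changed, to 76. In CBC, a change in C_i garbles P_i and flips the same bit in P_{i+1}. Decrypting the received ciphertext:
P[0]: D(K, 176) = 52; 52 ⊕ 197 = 241.
P[1]: D(K, 5) = 129; 129 ⊕ 176 = 49.
P[2]: D(K, 76) = 200; 200 ⊕ 5 = 205.
P[3]: D(K, 146) = 22; 22 ⊕ 76 = 90.
Blocks that differ from the original plaintext: P[2], P[3].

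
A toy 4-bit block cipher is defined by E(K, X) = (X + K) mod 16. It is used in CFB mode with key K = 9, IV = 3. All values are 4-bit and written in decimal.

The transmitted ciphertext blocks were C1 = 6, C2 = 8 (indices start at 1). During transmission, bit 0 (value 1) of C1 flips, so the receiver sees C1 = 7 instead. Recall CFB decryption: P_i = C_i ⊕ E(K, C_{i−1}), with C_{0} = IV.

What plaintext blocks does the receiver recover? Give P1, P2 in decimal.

P1 = 11, P2 = 8

Only C1 changed, to 7. In CFB, a change in C_i flips the same bit in P_i and garbles P_{i+1}. Decrypting the received ciphertext:
P1: E(K, 3) = 12; 7 ⊕ 12 = 11.
P2: E(K, 7) = 0; 8 ⊕ 0 = 8.
Blocks that differ from the original plaintext: P1, P2.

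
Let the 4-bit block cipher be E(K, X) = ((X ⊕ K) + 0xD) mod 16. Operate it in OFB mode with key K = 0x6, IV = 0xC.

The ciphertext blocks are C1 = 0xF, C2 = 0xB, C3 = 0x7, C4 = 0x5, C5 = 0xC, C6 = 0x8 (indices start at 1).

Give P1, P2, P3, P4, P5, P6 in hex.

OFB decryption: S_i = E(K, S_{i−1}) with S_{0} = IV; P_i = C_i ⊕ S_i.
P1: S = E(K, 0xC) = 0x7; 0xF ⊕ 0x7 = 0x8.
P2: S = E(K, 0x7) = 0xE; 0xB ⊕ 0xE = 0x5.
P3: S = E(K, 0xE) = 0x5; 0x7 ⊕ 0x5 = 0x2.
P4: S = E(K, 0x5) = 0x0; 0x5 ⊕ 0x0 = 0x5.
P5: S = E(K, 0x0) = 0x3; 0xC ⊕ 0x3 = 0xF.
P6: S = E(K, 0x3) = 0x2; 0x8 ⊕ 0x2 = 0xA.

P1 = 0x8, P2 = 0x5, P3 = 0x2, P4 = 0x5, P5 = 0xF, P6 = 0xA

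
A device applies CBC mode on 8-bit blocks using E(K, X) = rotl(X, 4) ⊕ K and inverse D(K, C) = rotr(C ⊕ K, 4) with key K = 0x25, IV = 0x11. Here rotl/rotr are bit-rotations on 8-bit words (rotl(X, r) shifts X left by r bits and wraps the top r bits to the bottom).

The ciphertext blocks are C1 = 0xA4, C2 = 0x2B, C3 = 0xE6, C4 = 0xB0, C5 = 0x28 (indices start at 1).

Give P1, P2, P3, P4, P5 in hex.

P1 = 0x09, P2 = 0x44, P3 = 0x17, P4 = 0xBF, P5 = 0x60

CBC decryption: P_i = D(K, C_i) ⊕ C_{i−1}, with C_{0} = IV.
P1: D(K, 0xA4) = 0x18; 0x18 ⊕ 0x11 = 0x09.
P2: D(K, 0x2B) = 0xE0; 0xE0 ⊕ 0xA4 = 0x44.
P3: D(K, 0xE6) = 0x3C; 0x3C ⊕ 0x2B = 0x17.
P4: D(K, 0xB0) = 0x59; 0x59 ⊕ 0xE6 = 0xBF.
P5: D(K, 0x28) = 0xD0; 0xD0 ⊕ 0xB0 = 0x60.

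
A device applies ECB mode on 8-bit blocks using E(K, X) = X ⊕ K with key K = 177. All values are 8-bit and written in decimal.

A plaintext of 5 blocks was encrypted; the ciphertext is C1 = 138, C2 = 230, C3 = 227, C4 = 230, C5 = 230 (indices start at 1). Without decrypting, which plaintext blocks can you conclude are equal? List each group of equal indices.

ECB encrypts each block independently with the same key, so equal ciphertext blocks imply equal plaintext blocks.
C2 = C4 = C5 = 230, so P2 = P4 = P5.

P2 = P4 = P5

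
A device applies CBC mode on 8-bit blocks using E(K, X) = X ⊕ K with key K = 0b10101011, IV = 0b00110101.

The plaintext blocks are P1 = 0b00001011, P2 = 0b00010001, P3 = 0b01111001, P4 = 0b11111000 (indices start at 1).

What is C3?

C3 = 0b11111101

CBC encryption: C_i = E(K, P_i ⊕ C_{i−1}), with C_{0} = IV.
C1: P1 ⊕ 0b00110101 = 0b00111110; E(K, 0b00111110) = 0b10010101.
C2: P2 ⊕ 0b10010101 = 0b10000100; E(K, 0b10000100) = 0b00101111.
C3: P3 ⊕ 0b00101111 = 0b01010110; E(K, 0b01010110) = 0b11111101.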